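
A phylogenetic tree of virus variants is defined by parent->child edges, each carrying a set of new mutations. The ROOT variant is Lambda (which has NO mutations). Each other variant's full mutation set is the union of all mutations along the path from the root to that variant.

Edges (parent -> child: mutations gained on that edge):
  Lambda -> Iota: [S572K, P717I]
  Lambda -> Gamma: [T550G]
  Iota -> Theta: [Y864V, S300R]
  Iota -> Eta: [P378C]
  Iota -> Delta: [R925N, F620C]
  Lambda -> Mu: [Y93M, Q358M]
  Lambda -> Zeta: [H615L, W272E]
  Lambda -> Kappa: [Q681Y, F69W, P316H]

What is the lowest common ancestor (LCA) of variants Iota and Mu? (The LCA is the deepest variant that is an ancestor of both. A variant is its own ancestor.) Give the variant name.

Answer: Lambda

Derivation:
Path from root to Iota: Lambda -> Iota
  ancestors of Iota: {Lambda, Iota}
Path from root to Mu: Lambda -> Mu
  ancestors of Mu: {Lambda, Mu}
Common ancestors: {Lambda}
Walk up from Mu: Mu (not in ancestors of Iota), Lambda (in ancestors of Iota)
Deepest common ancestor (LCA) = Lambda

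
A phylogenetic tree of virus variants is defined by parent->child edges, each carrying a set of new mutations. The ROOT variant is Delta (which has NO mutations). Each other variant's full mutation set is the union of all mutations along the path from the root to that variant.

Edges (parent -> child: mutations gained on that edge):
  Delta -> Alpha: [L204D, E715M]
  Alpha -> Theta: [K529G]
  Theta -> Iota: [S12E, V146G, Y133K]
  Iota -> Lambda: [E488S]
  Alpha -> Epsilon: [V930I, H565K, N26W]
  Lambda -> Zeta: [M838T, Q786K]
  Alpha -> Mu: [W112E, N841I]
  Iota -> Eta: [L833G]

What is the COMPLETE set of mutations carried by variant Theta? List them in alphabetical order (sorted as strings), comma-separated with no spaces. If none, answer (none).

Answer: E715M,K529G,L204D

Derivation:
At Delta: gained [] -> total []
At Alpha: gained ['L204D', 'E715M'] -> total ['E715M', 'L204D']
At Theta: gained ['K529G'] -> total ['E715M', 'K529G', 'L204D']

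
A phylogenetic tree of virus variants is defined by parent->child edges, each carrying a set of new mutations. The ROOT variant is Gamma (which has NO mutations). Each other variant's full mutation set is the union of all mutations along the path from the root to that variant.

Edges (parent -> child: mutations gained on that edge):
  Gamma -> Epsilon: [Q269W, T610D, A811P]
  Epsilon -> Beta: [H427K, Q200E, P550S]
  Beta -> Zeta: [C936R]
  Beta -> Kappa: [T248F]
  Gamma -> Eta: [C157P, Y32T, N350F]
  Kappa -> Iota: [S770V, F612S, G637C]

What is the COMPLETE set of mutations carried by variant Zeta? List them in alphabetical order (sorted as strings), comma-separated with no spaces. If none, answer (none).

At Gamma: gained [] -> total []
At Epsilon: gained ['Q269W', 'T610D', 'A811P'] -> total ['A811P', 'Q269W', 'T610D']
At Beta: gained ['H427K', 'Q200E', 'P550S'] -> total ['A811P', 'H427K', 'P550S', 'Q200E', 'Q269W', 'T610D']
At Zeta: gained ['C936R'] -> total ['A811P', 'C936R', 'H427K', 'P550S', 'Q200E', 'Q269W', 'T610D']

Answer: A811P,C936R,H427K,P550S,Q200E,Q269W,T610D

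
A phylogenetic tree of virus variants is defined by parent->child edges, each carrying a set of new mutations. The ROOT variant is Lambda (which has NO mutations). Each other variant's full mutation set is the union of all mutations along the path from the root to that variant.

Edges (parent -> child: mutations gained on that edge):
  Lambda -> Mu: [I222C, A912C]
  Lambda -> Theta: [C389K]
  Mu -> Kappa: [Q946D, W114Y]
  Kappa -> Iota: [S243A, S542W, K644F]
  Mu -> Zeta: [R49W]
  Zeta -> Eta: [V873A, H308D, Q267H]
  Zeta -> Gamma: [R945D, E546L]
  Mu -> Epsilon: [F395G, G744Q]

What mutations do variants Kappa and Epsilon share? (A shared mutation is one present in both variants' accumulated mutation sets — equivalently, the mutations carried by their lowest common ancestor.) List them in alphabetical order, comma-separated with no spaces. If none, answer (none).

Accumulating mutations along path to Kappa:
  At Lambda: gained [] -> total []
  At Mu: gained ['I222C', 'A912C'] -> total ['A912C', 'I222C']
  At Kappa: gained ['Q946D', 'W114Y'] -> total ['A912C', 'I222C', 'Q946D', 'W114Y']
Mutations(Kappa) = ['A912C', 'I222C', 'Q946D', 'W114Y']
Accumulating mutations along path to Epsilon:
  At Lambda: gained [] -> total []
  At Mu: gained ['I222C', 'A912C'] -> total ['A912C', 'I222C']
  At Epsilon: gained ['F395G', 'G744Q'] -> total ['A912C', 'F395G', 'G744Q', 'I222C']
Mutations(Epsilon) = ['A912C', 'F395G', 'G744Q', 'I222C']
Intersection: ['A912C', 'I222C', 'Q946D', 'W114Y'] ∩ ['A912C', 'F395G', 'G744Q', 'I222C'] = ['A912C', 'I222C']

Answer: A912C,I222C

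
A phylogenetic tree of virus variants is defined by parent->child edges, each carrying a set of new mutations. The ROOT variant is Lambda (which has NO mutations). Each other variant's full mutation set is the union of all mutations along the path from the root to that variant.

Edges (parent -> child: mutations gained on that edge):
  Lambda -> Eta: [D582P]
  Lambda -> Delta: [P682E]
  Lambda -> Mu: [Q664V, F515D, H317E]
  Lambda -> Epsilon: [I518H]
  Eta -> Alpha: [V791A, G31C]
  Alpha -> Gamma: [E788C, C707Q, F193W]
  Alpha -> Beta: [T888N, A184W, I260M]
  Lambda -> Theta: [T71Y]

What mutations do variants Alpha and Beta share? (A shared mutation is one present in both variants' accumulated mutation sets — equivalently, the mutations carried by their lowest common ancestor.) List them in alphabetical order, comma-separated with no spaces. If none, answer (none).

Accumulating mutations along path to Alpha:
  At Lambda: gained [] -> total []
  At Eta: gained ['D582P'] -> total ['D582P']
  At Alpha: gained ['V791A', 'G31C'] -> total ['D582P', 'G31C', 'V791A']
Mutations(Alpha) = ['D582P', 'G31C', 'V791A']
Accumulating mutations along path to Beta:
  At Lambda: gained [] -> total []
  At Eta: gained ['D582P'] -> total ['D582P']
  At Alpha: gained ['V791A', 'G31C'] -> total ['D582P', 'G31C', 'V791A']
  At Beta: gained ['T888N', 'A184W', 'I260M'] -> total ['A184W', 'D582P', 'G31C', 'I260M', 'T888N', 'V791A']
Mutations(Beta) = ['A184W', 'D582P', 'G31C', 'I260M', 'T888N', 'V791A']
Intersection: ['D582P', 'G31C', 'V791A'] ∩ ['A184W', 'D582P', 'G31C', 'I260M', 'T888N', 'V791A'] = ['D582P', 'G31C', 'V791A']

Answer: D582P,G31C,V791A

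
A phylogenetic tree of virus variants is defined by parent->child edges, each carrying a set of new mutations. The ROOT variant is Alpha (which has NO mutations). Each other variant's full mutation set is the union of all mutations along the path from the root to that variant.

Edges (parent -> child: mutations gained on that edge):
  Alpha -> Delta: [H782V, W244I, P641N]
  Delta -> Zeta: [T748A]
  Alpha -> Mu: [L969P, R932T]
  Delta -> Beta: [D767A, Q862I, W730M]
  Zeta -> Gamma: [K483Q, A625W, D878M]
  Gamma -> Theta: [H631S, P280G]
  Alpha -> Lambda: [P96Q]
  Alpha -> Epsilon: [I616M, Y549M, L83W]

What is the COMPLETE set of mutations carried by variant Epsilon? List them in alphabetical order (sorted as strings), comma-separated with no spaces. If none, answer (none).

At Alpha: gained [] -> total []
At Epsilon: gained ['I616M', 'Y549M', 'L83W'] -> total ['I616M', 'L83W', 'Y549M']

Answer: I616M,L83W,Y549M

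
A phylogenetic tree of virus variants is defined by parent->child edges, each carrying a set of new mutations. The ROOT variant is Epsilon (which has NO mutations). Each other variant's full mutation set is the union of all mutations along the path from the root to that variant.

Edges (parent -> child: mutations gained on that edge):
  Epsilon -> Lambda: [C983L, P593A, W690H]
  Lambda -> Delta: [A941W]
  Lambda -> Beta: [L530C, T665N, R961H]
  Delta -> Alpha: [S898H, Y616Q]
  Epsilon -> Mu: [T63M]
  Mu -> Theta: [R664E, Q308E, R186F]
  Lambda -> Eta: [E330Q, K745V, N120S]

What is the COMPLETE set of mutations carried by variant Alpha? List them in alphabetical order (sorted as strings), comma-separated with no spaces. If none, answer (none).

Answer: A941W,C983L,P593A,S898H,W690H,Y616Q

Derivation:
At Epsilon: gained [] -> total []
At Lambda: gained ['C983L', 'P593A', 'W690H'] -> total ['C983L', 'P593A', 'W690H']
At Delta: gained ['A941W'] -> total ['A941W', 'C983L', 'P593A', 'W690H']
At Alpha: gained ['S898H', 'Y616Q'] -> total ['A941W', 'C983L', 'P593A', 'S898H', 'W690H', 'Y616Q']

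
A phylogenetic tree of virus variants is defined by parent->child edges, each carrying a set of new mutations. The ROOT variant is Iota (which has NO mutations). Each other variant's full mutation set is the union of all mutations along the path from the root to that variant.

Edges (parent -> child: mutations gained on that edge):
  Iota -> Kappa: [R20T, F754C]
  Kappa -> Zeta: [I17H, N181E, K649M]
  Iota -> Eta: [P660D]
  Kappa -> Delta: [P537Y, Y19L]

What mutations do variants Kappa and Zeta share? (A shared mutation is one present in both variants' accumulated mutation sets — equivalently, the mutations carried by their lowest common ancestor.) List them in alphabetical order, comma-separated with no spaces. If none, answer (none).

Accumulating mutations along path to Kappa:
  At Iota: gained [] -> total []
  At Kappa: gained ['R20T', 'F754C'] -> total ['F754C', 'R20T']
Mutations(Kappa) = ['F754C', 'R20T']
Accumulating mutations along path to Zeta:
  At Iota: gained [] -> total []
  At Kappa: gained ['R20T', 'F754C'] -> total ['F754C', 'R20T']
  At Zeta: gained ['I17H', 'N181E', 'K649M'] -> total ['F754C', 'I17H', 'K649M', 'N181E', 'R20T']
Mutations(Zeta) = ['F754C', 'I17H', 'K649M', 'N181E', 'R20T']
Intersection: ['F754C', 'R20T'] ∩ ['F754C', 'I17H', 'K649M', 'N181E', 'R20T'] = ['F754C', 'R20T']

Answer: F754C,R20T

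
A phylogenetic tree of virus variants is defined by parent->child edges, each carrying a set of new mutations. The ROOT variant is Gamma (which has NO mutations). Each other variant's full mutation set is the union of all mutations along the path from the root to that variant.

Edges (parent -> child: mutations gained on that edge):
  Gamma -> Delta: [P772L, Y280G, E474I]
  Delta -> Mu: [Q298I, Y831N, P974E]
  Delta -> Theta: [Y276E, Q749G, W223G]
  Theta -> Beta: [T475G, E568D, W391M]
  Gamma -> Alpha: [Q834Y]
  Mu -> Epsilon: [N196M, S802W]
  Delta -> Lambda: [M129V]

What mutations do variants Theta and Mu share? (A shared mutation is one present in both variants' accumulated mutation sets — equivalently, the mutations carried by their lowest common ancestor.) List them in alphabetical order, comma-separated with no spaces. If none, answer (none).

Answer: E474I,P772L,Y280G

Derivation:
Accumulating mutations along path to Theta:
  At Gamma: gained [] -> total []
  At Delta: gained ['P772L', 'Y280G', 'E474I'] -> total ['E474I', 'P772L', 'Y280G']
  At Theta: gained ['Y276E', 'Q749G', 'W223G'] -> total ['E474I', 'P772L', 'Q749G', 'W223G', 'Y276E', 'Y280G']
Mutations(Theta) = ['E474I', 'P772L', 'Q749G', 'W223G', 'Y276E', 'Y280G']
Accumulating mutations along path to Mu:
  At Gamma: gained [] -> total []
  At Delta: gained ['P772L', 'Y280G', 'E474I'] -> total ['E474I', 'P772L', 'Y280G']
  At Mu: gained ['Q298I', 'Y831N', 'P974E'] -> total ['E474I', 'P772L', 'P974E', 'Q298I', 'Y280G', 'Y831N']
Mutations(Mu) = ['E474I', 'P772L', 'P974E', 'Q298I', 'Y280G', 'Y831N']
Intersection: ['E474I', 'P772L', 'Q749G', 'W223G', 'Y276E', 'Y280G'] ∩ ['E474I', 'P772L', 'P974E', 'Q298I', 'Y280G', 'Y831N'] = ['E474I', 'P772L', 'Y280G']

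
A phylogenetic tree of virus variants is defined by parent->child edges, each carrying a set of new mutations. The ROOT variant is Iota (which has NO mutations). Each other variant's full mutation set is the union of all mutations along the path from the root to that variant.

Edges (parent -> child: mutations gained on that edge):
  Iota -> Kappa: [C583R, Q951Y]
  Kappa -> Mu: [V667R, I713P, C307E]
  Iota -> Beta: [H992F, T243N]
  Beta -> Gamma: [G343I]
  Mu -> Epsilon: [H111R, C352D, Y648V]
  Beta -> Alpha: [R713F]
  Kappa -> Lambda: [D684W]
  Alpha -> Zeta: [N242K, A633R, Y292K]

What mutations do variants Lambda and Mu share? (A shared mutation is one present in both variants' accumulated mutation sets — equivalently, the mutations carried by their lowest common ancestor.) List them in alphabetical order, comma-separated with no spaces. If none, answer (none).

Accumulating mutations along path to Lambda:
  At Iota: gained [] -> total []
  At Kappa: gained ['C583R', 'Q951Y'] -> total ['C583R', 'Q951Y']
  At Lambda: gained ['D684W'] -> total ['C583R', 'D684W', 'Q951Y']
Mutations(Lambda) = ['C583R', 'D684W', 'Q951Y']
Accumulating mutations along path to Mu:
  At Iota: gained [] -> total []
  At Kappa: gained ['C583R', 'Q951Y'] -> total ['C583R', 'Q951Y']
  At Mu: gained ['V667R', 'I713P', 'C307E'] -> total ['C307E', 'C583R', 'I713P', 'Q951Y', 'V667R']
Mutations(Mu) = ['C307E', 'C583R', 'I713P', 'Q951Y', 'V667R']
Intersection: ['C583R', 'D684W', 'Q951Y'] ∩ ['C307E', 'C583R', 'I713P', 'Q951Y', 'V667R'] = ['C583R', 'Q951Y']

Answer: C583R,Q951Y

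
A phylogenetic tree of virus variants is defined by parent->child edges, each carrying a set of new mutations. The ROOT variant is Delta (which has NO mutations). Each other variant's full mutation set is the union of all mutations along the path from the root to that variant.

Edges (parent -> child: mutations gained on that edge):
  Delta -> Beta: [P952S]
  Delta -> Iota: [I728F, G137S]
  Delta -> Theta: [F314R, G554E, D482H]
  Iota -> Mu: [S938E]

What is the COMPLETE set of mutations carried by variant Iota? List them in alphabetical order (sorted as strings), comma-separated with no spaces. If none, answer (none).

Answer: G137S,I728F

Derivation:
At Delta: gained [] -> total []
At Iota: gained ['I728F', 'G137S'] -> total ['G137S', 'I728F']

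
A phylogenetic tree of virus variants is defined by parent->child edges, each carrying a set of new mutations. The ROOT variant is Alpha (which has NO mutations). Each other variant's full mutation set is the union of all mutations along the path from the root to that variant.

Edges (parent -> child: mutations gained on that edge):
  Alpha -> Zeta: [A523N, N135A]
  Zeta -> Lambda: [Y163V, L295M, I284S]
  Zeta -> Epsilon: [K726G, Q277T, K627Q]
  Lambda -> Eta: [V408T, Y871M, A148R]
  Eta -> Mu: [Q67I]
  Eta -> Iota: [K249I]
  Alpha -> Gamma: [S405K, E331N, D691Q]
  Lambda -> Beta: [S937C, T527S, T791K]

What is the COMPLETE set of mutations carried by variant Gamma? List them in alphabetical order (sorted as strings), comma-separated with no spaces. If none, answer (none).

Answer: D691Q,E331N,S405K

Derivation:
At Alpha: gained [] -> total []
At Gamma: gained ['S405K', 'E331N', 'D691Q'] -> total ['D691Q', 'E331N', 'S405K']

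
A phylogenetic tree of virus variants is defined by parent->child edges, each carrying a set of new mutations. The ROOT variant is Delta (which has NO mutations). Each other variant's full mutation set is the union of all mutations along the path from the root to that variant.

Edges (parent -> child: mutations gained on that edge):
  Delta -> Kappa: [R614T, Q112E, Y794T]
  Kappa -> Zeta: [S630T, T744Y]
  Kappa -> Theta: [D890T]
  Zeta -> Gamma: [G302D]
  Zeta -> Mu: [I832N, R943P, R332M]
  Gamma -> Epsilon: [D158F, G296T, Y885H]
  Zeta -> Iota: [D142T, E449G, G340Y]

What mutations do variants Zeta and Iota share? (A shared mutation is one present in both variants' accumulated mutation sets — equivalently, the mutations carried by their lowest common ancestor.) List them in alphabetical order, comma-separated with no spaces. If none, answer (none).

Answer: Q112E,R614T,S630T,T744Y,Y794T

Derivation:
Accumulating mutations along path to Zeta:
  At Delta: gained [] -> total []
  At Kappa: gained ['R614T', 'Q112E', 'Y794T'] -> total ['Q112E', 'R614T', 'Y794T']
  At Zeta: gained ['S630T', 'T744Y'] -> total ['Q112E', 'R614T', 'S630T', 'T744Y', 'Y794T']
Mutations(Zeta) = ['Q112E', 'R614T', 'S630T', 'T744Y', 'Y794T']
Accumulating mutations along path to Iota:
  At Delta: gained [] -> total []
  At Kappa: gained ['R614T', 'Q112E', 'Y794T'] -> total ['Q112E', 'R614T', 'Y794T']
  At Zeta: gained ['S630T', 'T744Y'] -> total ['Q112E', 'R614T', 'S630T', 'T744Y', 'Y794T']
  At Iota: gained ['D142T', 'E449G', 'G340Y'] -> total ['D142T', 'E449G', 'G340Y', 'Q112E', 'R614T', 'S630T', 'T744Y', 'Y794T']
Mutations(Iota) = ['D142T', 'E449G', 'G340Y', 'Q112E', 'R614T', 'S630T', 'T744Y', 'Y794T']
Intersection: ['Q112E', 'R614T', 'S630T', 'T744Y', 'Y794T'] ∩ ['D142T', 'E449G', 'G340Y', 'Q112E', 'R614T', 'S630T', 'T744Y', 'Y794T'] = ['Q112E', 'R614T', 'S630T', 'T744Y', 'Y794T']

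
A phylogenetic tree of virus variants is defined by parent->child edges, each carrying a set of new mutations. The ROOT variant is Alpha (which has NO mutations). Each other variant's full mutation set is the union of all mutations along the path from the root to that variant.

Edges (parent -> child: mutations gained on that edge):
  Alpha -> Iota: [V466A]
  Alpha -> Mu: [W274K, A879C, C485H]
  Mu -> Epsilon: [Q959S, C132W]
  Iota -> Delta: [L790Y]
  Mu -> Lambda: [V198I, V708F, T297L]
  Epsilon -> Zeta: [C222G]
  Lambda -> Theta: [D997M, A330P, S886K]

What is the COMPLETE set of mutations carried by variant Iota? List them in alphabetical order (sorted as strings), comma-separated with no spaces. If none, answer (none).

Answer: V466A

Derivation:
At Alpha: gained [] -> total []
At Iota: gained ['V466A'] -> total ['V466A']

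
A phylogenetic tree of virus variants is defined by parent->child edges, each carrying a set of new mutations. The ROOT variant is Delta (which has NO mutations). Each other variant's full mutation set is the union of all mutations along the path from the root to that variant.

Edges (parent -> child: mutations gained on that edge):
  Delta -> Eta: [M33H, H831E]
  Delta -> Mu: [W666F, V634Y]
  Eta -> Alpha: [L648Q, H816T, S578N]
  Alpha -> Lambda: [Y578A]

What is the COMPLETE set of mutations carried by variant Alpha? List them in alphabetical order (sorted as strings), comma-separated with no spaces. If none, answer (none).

Answer: H816T,H831E,L648Q,M33H,S578N

Derivation:
At Delta: gained [] -> total []
At Eta: gained ['M33H', 'H831E'] -> total ['H831E', 'M33H']
At Alpha: gained ['L648Q', 'H816T', 'S578N'] -> total ['H816T', 'H831E', 'L648Q', 'M33H', 'S578N']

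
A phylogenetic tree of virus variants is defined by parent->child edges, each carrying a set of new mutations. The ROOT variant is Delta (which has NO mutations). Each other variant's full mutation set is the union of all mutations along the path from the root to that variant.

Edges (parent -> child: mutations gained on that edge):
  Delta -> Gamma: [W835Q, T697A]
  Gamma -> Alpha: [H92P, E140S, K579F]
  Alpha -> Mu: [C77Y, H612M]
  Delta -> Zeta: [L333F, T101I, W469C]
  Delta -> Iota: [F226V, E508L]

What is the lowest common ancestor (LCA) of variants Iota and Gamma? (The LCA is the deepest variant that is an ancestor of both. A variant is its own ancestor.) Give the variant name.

Answer: Delta

Derivation:
Path from root to Iota: Delta -> Iota
  ancestors of Iota: {Delta, Iota}
Path from root to Gamma: Delta -> Gamma
  ancestors of Gamma: {Delta, Gamma}
Common ancestors: {Delta}
Walk up from Gamma: Gamma (not in ancestors of Iota), Delta (in ancestors of Iota)
Deepest common ancestor (LCA) = Delta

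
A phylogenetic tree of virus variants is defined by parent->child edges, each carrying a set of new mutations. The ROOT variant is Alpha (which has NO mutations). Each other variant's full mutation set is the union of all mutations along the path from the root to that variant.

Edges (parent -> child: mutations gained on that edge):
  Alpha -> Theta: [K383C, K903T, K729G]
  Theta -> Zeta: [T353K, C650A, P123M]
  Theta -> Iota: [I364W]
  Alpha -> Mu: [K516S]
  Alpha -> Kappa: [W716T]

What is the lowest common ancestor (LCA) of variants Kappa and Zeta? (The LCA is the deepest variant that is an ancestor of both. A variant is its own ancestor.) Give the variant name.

Answer: Alpha

Derivation:
Path from root to Kappa: Alpha -> Kappa
  ancestors of Kappa: {Alpha, Kappa}
Path from root to Zeta: Alpha -> Theta -> Zeta
  ancestors of Zeta: {Alpha, Theta, Zeta}
Common ancestors: {Alpha}
Walk up from Zeta: Zeta (not in ancestors of Kappa), Theta (not in ancestors of Kappa), Alpha (in ancestors of Kappa)
Deepest common ancestor (LCA) = Alpha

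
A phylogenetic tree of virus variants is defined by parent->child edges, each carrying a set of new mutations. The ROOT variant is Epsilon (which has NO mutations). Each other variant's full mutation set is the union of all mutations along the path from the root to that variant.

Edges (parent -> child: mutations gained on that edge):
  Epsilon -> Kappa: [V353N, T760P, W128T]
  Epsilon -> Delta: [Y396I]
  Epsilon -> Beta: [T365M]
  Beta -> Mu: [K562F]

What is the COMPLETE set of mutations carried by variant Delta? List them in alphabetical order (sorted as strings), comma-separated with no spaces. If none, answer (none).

At Epsilon: gained [] -> total []
At Delta: gained ['Y396I'] -> total ['Y396I']

Answer: Y396I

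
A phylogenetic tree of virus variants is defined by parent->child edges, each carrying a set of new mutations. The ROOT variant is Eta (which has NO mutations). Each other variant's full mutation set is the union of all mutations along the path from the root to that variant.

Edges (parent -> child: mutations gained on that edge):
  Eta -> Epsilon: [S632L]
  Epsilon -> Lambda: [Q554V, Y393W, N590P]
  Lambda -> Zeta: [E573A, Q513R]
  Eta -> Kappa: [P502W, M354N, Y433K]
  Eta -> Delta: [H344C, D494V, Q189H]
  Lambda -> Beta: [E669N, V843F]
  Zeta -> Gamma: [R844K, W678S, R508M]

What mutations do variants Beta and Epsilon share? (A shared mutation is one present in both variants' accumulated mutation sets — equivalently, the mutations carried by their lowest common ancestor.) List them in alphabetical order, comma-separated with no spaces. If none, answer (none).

Accumulating mutations along path to Beta:
  At Eta: gained [] -> total []
  At Epsilon: gained ['S632L'] -> total ['S632L']
  At Lambda: gained ['Q554V', 'Y393W', 'N590P'] -> total ['N590P', 'Q554V', 'S632L', 'Y393W']
  At Beta: gained ['E669N', 'V843F'] -> total ['E669N', 'N590P', 'Q554V', 'S632L', 'V843F', 'Y393W']
Mutations(Beta) = ['E669N', 'N590P', 'Q554V', 'S632L', 'V843F', 'Y393W']
Accumulating mutations along path to Epsilon:
  At Eta: gained [] -> total []
  At Epsilon: gained ['S632L'] -> total ['S632L']
Mutations(Epsilon) = ['S632L']
Intersection: ['E669N', 'N590P', 'Q554V', 'S632L', 'V843F', 'Y393W'] ∩ ['S632L'] = ['S632L']

Answer: S632L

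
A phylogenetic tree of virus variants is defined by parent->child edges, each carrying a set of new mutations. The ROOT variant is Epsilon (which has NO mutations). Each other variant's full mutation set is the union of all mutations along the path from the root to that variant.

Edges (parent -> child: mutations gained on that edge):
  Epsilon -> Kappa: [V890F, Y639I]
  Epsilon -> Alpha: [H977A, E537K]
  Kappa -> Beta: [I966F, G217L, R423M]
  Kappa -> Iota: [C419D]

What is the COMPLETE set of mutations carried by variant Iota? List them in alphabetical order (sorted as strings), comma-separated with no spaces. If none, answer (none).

At Epsilon: gained [] -> total []
At Kappa: gained ['V890F', 'Y639I'] -> total ['V890F', 'Y639I']
At Iota: gained ['C419D'] -> total ['C419D', 'V890F', 'Y639I']

Answer: C419D,V890F,Y639I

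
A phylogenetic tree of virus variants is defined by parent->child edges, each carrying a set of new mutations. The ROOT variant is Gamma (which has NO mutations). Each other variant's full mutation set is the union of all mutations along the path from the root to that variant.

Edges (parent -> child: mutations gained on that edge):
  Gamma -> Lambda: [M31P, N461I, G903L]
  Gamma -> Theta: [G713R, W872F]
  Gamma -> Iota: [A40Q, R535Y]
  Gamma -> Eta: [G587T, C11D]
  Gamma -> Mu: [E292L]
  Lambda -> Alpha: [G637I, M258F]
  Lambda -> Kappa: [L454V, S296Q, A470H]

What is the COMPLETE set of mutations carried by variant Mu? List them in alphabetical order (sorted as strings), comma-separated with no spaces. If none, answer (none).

At Gamma: gained [] -> total []
At Mu: gained ['E292L'] -> total ['E292L']

Answer: E292L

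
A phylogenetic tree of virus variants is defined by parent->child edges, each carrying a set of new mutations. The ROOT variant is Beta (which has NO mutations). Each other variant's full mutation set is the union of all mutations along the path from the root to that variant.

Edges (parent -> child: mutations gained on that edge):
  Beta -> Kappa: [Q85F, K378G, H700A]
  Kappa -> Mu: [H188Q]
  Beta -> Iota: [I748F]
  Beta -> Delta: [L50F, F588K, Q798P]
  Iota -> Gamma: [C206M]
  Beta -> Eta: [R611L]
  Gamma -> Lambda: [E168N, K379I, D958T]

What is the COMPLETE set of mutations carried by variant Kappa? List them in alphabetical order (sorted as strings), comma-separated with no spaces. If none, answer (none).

Answer: H700A,K378G,Q85F

Derivation:
At Beta: gained [] -> total []
At Kappa: gained ['Q85F', 'K378G', 'H700A'] -> total ['H700A', 'K378G', 'Q85F']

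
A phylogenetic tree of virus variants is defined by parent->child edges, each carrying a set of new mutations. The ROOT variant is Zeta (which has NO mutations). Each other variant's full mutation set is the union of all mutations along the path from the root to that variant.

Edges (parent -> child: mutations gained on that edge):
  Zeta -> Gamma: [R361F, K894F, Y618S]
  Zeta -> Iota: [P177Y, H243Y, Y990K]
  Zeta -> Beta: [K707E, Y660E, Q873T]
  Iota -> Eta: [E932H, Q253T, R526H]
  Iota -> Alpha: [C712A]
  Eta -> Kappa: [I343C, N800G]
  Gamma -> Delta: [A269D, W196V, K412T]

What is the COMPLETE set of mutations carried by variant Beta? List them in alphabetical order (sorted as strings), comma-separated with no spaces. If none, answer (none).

Answer: K707E,Q873T,Y660E

Derivation:
At Zeta: gained [] -> total []
At Beta: gained ['K707E', 'Y660E', 'Q873T'] -> total ['K707E', 'Q873T', 'Y660E']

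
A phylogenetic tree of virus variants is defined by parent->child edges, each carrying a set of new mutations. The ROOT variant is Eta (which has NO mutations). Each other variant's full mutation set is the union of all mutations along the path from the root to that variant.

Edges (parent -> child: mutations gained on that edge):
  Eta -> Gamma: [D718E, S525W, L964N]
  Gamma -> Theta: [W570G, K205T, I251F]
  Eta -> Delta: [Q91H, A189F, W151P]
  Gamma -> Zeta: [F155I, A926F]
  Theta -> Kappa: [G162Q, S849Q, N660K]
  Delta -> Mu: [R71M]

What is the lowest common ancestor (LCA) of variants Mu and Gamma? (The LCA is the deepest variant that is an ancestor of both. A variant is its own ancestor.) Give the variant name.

Path from root to Mu: Eta -> Delta -> Mu
  ancestors of Mu: {Eta, Delta, Mu}
Path from root to Gamma: Eta -> Gamma
  ancestors of Gamma: {Eta, Gamma}
Common ancestors: {Eta}
Walk up from Gamma: Gamma (not in ancestors of Mu), Eta (in ancestors of Mu)
Deepest common ancestor (LCA) = Eta

Answer: Eta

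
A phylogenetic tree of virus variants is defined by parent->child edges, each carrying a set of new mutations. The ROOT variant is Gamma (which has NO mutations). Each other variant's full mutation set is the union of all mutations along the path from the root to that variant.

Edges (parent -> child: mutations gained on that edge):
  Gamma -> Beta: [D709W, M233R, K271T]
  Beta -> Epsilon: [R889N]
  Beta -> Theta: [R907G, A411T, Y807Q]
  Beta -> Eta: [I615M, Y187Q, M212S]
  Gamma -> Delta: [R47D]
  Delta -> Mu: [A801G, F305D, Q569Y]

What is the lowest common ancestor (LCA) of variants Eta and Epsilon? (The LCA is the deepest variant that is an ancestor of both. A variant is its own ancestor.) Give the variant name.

Path from root to Eta: Gamma -> Beta -> Eta
  ancestors of Eta: {Gamma, Beta, Eta}
Path from root to Epsilon: Gamma -> Beta -> Epsilon
  ancestors of Epsilon: {Gamma, Beta, Epsilon}
Common ancestors: {Gamma, Beta}
Walk up from Epsilon: Epsilon (not in ancestors of Eta), Beta (in ancestors of Eta), Gamma (in ancestors of Eta)
Deepest common ancestor (LCA) = Beta

Answer: Beta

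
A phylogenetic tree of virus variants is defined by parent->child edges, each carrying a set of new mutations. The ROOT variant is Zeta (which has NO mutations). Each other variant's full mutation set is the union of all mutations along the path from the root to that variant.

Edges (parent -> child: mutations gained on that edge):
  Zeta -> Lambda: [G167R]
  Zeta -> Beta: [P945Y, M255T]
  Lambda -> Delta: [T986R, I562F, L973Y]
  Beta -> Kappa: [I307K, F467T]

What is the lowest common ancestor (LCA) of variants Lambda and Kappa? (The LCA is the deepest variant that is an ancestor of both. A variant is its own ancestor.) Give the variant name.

Answer: Zeta

Derivation:
Path from root to Lambda: Zeta -> Lambda
  ancestors of Lambda: {Zeta, Lambda}
Path from root to Kappa: Zeta -> Beta -> Kappa
  ancestors of Kappa: {Zeta, Beta, Kappa}
Common ancestors: {Zeta}
Walk up from Kappa: Kappa (not in ancestors of Lambda), Beta (not in ancestors of Lambda), Zeta (in ancestors of Lambda)
Deepest common ancestor (LCA) = Zeta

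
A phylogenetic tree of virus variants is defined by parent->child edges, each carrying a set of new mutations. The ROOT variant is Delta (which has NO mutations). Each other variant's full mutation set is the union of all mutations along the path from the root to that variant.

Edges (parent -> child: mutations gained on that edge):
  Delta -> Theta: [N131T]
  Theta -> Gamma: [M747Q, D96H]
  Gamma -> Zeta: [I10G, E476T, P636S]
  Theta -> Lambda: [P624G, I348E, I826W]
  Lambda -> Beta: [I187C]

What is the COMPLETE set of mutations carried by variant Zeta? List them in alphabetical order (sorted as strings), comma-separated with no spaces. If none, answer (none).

Answer: D96H,E476T,I10G,M747Q,N131T,P636S

Derivation:
At Delta: gained [] -> total []
At Theta: gained ['N131T'] -> total ['N131T']
At Gamma: gained ['M747Q', 'D96H'] -> total ['D96H', 'M747Q', 'N131T']
At Zeta: gained ['I10G', 'E476T', 'P636S'] -> total ['D96H', 'E476T', 'I10G', 'M747Q', 'N131T', 'P636S']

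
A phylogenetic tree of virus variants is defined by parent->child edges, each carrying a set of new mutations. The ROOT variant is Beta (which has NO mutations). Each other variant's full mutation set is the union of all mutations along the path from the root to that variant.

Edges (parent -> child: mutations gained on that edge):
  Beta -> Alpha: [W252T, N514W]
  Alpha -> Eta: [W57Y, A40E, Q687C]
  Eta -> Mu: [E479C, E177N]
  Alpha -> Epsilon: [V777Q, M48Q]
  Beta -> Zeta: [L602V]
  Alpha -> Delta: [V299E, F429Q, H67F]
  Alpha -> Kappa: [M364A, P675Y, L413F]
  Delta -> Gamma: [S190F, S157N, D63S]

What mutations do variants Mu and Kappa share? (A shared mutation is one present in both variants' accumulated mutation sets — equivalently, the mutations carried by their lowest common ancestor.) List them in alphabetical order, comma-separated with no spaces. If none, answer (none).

Accumulating mutations along path to Mu:
  At Beta: gained [] -> total []
  At Alpha: gained ['W252T', 'N514W'] -> total ['N514W', 'W252T']
  At Eta: gained ['W57Y', 'A40E', 'Q687C'] -> total ['A40E', 'N514W', 'Q687C', 'W252T', 'W57Y']
  At Mu: gained ['E479C', 'E177N'] -> total ['A40E', 'E177N', 'E479C', 'N514W', 'Q687C', 'W252T', 'W57Y']
Mutations(Mu) = ['A40E', 'E177N', 'E479C', 'N514W', 'Q687C', 'W252T', 'W57Y']
Accumulating mutations along path to Kappa:
  At Beta: gained [] -> total []
  At Alpha: gained ['W252T', 'N514W'] -> total ['N514W', 'W252T']
  At Kappa: gained ['M364A', 'P675Y', 'L413F'] -> total ['L413F', 'M364A', 'N514W', 'P675Y', 'W252T']
Mutations(Kappa) = ['L413F', 'M364A', 'N514W', 'P675Y', 'W252T']
Intersection: ['A40E', 'E177N', 'E479C', 'N514W', 'Q687C', 'W252T', 'W57Y'] ∩ ['L413F', 'M364A', 'N514W', 'P675Y', 'W252T'] = ['N514W', 'W252T']

Answer: N514W,W252T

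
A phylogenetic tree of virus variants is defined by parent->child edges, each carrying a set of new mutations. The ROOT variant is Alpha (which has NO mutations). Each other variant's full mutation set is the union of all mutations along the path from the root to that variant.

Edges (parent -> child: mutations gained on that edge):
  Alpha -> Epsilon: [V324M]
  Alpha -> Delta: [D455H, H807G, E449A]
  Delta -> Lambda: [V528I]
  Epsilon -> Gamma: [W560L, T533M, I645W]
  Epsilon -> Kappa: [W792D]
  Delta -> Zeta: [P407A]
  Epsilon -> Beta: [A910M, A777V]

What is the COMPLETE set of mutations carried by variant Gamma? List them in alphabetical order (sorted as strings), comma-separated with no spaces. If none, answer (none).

Answer: I645W,T533M,V324M,W560L

Derivation:
At Alpha: gained [] -> total []
At Epsilon: gained ['V324M'] -> total ['V324M']
At Gamma: gained ['W560L', 'T533M', 'I645W'] -> total ['I645W', 'T533M', 'V324M', 'W560L']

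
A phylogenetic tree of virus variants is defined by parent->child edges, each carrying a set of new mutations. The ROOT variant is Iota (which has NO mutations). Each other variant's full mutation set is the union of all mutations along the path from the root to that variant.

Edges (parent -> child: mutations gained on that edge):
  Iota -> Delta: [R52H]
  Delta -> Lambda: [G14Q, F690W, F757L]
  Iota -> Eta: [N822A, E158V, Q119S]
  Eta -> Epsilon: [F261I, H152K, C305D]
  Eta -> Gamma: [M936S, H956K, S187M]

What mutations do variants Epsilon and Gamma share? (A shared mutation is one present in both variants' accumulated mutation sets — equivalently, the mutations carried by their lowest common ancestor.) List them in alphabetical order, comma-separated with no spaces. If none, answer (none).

Answer: E158V,N822A,Q119S

Derivation:
Accumulating mutations along path to Epsilon:
  At Iota: gained [] -> total []
  At Eta: gained ['N822A', 'E158V', 'Q119S'] -> total ['E158V', 'N822A', 'Q119S']
  At Epsilon: gained ['F261I', 'H152K', 'C305D'] -> total ['C305D', 'E158V', 'F261I', 'H152K', 'N822A', 'Q119S']
Mutations(Epsilon) = ['C305D', 'E158V', 'F261I', 'H152K', 'N822A', 'Q119S']
Accumulating mutations along path to Gamma:
  At Iota: gained [] -> total []
  At Eta: gained ['N822A', 'E158V', 'Q119S'] -> total ['E158V', 'N822A', 'Q119S']
  At Gamma: gained ['M936S', 'H956K', 'S187M'] -> total ['E158V', 'H956K', 'M936S', 'N822A', 'Q119S', 'S187M']
Mutations(Gamma) = ['E158V', 'H956K', 'M936S', 'N822A', 'Q119S', 'S187M']
Intersection: ['C305D', 'E158V', 'F261I', 'H152K', 'N822A', 'Q119S'] ∩ ['E158V', 'H956K', 'M936S', 'N822A', 'Q119S', 'S187M'] = ['E158V', 'N822A', 'Q119S']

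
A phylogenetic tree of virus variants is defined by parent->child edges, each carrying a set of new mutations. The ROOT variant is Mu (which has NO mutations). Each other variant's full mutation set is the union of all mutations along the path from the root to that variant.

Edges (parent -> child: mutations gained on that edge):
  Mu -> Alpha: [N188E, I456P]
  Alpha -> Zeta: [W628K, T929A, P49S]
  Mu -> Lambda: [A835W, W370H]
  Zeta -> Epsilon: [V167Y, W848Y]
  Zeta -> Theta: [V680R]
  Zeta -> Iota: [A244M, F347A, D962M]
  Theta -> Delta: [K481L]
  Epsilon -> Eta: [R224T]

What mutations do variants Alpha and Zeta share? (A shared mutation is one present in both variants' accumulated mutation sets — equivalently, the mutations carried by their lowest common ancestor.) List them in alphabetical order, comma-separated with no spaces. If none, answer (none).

Accumulating mutations along path to Alpha:
  At Mu: gained [] -> total []
  At Alpha: gained ['N188E', 'I456P'] -> total ['I456P', 'N188E']
Mutations(Alpha) = ['I456P', 'N188E']
Accumulating mutations along path to Zeta:
  At Mu: gained [] -> total []
  At Alpha: gained ['N188E', 'I456P'] -> total ['I456P', 'N188E']
  At Zeta: gained ['W628K', 'T929A', 'P49S'] -> total ['I456P', 'N188E', 'P49S', 'T929A', 'W628K']
Mutations(Zeta) = ['I456P', 'N188E', 'P49S', 'T929A', 'W628K']
Intersection: ['I456P', 'N188E'] ∩ ['I456P', 'N188E', 'P49S', 'T929A', 'W628K'] = ['I456P', 'N188E']

Answer: I456P,N188E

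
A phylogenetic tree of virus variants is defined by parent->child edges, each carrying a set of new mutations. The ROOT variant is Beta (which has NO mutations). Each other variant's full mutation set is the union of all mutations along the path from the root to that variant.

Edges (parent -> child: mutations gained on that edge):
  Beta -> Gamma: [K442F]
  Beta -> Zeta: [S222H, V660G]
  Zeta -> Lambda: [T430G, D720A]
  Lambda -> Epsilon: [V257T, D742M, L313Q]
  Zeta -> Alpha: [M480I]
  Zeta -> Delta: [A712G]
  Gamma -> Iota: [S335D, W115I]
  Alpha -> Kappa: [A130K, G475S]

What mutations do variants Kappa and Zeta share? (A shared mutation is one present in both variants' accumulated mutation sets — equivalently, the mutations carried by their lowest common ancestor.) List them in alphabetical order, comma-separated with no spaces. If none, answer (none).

Answer: S222H,V660G

Derivation:
Accumulating mutations along path to Kappa:
  At Beta: gained [] -> total []
  At Zeta: gained ['S222H', 'V660G'] -> total ['S222H', 'V660G']
  At Alpha: gained ['M480I'] -> total ['M480I', 'S222H', 'V660G']
  At Kappa: gained ['A130K', 'G475S'] -> total ['A130K', 'G475S', 'M480I', 'S222H', 'V660G']
Mutations(Kappa) = ['A130K', 'G475S', 'M480I', 'S222H', 'V660G']
Accumulating mutations along path to Zeta:
  At Beta: gained [] -> total []
  At Zeta: gained ['S222H', 'V660G'] -> total ['S222H', 'V660G']
Mutations(Zeta) = ['S222H', 'V660G']
Intersection: ['A130K', 'G475S', 'M480I', 'S222H', 'V660G'] ∩ ['S222H', 'V660G'] = ['S222H', 'V660G']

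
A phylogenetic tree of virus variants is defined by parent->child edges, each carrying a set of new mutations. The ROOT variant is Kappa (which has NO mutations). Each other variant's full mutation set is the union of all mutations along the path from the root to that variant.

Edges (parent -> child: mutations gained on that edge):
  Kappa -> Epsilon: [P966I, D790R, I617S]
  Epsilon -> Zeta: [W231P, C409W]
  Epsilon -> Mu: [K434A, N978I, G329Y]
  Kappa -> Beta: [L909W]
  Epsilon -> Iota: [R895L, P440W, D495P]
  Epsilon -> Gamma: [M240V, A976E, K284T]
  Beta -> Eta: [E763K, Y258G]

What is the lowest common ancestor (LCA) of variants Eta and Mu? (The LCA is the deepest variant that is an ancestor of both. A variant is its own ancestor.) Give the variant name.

Path from root to Eta: Kappa -> Beta -> Eta
  ancestors of Eta: {Kappa, Beta, Eta}
Path from root to Mu: Kappa -> Epsilon -> Mu
  ancestors of Mu: {Kappa, Epsilon, Mu}
Common ancestors: {Kappa}
Walk up from Mu: Mu (not in ancestors of Eta), Epsilon (not in ancestors of Eta), Kappa (in ancestors of Eta)
Deepest common ancestor (LCA) = Kappa

Answer: Kappa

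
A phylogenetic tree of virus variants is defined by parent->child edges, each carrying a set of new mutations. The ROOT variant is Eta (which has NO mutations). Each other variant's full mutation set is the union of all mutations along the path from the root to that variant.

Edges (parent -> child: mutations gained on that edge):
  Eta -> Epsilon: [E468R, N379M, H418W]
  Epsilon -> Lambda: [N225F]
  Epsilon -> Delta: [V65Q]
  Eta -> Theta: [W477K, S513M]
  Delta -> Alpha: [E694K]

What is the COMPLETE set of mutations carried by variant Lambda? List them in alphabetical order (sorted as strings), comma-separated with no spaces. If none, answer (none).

At Eta: gained [] -> total []
At Epsilon: gained ['E468R', 'N379M', 'H418W'] -> total ['E468R', 'H418W', 'N379M']
At Lambda: gained ['N225F'] -> total ['E468R', 'H418W', 'N225F', 'N379M']

Answer: E468R,H418W,N225F,N379M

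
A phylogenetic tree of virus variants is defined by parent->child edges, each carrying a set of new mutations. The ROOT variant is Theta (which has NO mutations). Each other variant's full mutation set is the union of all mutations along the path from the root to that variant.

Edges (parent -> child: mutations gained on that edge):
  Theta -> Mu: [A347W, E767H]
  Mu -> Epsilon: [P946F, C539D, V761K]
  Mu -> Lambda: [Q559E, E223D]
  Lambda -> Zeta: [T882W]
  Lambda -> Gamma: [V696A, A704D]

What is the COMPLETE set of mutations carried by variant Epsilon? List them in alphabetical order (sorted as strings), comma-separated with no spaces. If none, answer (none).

At Theta: gained [] -> total []
At Mu: gained ['A347W', 'E767H'] -> total ['A347W', 'E767H']
At Epsilon: gained ['P946F', 'C539D', 'V761K'] -> total ['A347W', 'C539D', 'E767H', 'P946F', 'V761K']

Answer: A347W,C539D,E767H,P946F,V761K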